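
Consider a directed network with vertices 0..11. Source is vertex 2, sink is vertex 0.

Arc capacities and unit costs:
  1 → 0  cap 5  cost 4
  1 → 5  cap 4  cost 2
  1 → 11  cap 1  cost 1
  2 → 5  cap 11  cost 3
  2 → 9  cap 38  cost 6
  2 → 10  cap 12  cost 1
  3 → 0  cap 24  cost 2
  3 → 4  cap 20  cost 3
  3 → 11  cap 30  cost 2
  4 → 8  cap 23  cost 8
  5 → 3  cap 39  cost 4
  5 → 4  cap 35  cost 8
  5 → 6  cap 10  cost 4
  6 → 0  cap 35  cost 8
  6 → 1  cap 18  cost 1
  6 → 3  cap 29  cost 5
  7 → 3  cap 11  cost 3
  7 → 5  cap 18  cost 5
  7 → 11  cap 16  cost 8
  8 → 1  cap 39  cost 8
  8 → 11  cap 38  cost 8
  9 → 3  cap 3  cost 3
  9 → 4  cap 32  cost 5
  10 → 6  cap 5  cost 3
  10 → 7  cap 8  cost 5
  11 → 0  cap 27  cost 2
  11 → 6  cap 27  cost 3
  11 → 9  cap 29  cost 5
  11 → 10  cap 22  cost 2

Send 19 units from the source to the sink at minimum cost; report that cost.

shortest-cost path #1: 2→10→6→1→11→0 push 1 @ unit cost 8 (adds 8)
shortest-cost path #2: 2→5→3→0 push 11 @ unit cost 9 (adds 99)
shortest-cost path #3: 2→10→6→1→0 push 4 @ unit cost 9 (adds 36)
shortest-cost path #4: 2→9→3→0 push 3 @ unit cost 11 (adds 33)
total cost = 176

Minimum cost for 19 units: 176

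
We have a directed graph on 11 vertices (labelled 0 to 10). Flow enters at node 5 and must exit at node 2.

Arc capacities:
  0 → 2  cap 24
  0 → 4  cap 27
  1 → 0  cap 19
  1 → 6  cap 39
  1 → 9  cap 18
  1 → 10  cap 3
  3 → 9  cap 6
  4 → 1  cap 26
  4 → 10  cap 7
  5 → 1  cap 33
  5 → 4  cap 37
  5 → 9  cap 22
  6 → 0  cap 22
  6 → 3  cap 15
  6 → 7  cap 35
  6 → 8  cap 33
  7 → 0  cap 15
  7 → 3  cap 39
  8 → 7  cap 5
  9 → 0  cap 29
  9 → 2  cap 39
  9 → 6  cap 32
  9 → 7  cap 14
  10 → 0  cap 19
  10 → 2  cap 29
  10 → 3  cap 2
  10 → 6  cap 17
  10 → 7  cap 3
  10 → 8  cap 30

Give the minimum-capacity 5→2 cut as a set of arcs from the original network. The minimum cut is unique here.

augment #1: 5→9→2 push 22
augment #2: 5→1→0→2 push 19
augment #3: 5→1→9→2 push 14
augment #4: 5→4→10→2 push 7
augment #5: 5→4→1→9→2 push 3
augment #6: 5→4→1→10→2 push 3
augment #7: 5→4→1→6→0→2 push 5
max flow = 73; residual-reachable set from 5 gives S-side
cut edges (S→T): {(0,2), (1,10), (4,10), (9,2)} total cap 73

Min-cut arcs: {(0,2), (1,10), (4,10), (9,2)} (total capacity 73)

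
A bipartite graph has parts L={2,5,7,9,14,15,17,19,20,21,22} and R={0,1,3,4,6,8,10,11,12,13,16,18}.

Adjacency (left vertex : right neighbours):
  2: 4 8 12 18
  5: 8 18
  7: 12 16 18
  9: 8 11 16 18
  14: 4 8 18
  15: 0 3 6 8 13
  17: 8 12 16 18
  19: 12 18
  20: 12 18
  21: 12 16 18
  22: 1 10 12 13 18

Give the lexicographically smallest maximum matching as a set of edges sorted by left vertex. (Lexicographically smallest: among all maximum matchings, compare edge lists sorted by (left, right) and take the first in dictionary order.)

Lex-smallest maximum matching: {(2,4), (5,8), (7,12), (9,11), (14,18), (15,0), (17,16), (22,1)}

|M| = 8 (so the lex-smallest maximum matching has 8 edges)
process left vertices in ascending order; for each, take the smallest-labelled available neighbour that still permits 8 edges overall, or leave it unmatched if none does
lex-smallest matching: {2-4, 5-8, 7-12, 9-11, 14-18, 15-0, 17-16, 22-1}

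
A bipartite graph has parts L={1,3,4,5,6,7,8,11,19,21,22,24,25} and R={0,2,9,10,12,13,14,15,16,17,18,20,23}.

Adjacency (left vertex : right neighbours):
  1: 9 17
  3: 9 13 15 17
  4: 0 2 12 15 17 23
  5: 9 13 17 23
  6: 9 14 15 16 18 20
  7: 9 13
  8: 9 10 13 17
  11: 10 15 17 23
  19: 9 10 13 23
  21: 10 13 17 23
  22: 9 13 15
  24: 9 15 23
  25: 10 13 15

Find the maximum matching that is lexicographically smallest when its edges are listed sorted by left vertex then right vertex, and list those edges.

Lex-smallest maximum matching: {(1,9), (3,13), (4,0), (5,17), (6,14), (8,10), (11,15), (19,23)}

|M| = 8 (so the lex-smallest maximum matching has 8 edges)
process left vertices in ascending order; for each, take the smallest-labelled available neighbour that still permits 8 edges overall, or leave it unmatched if none does
lex-smallest matching: {1-9, 3-13, 4-0, 5-17, 6-14, 8-10, 11-15, 19-23}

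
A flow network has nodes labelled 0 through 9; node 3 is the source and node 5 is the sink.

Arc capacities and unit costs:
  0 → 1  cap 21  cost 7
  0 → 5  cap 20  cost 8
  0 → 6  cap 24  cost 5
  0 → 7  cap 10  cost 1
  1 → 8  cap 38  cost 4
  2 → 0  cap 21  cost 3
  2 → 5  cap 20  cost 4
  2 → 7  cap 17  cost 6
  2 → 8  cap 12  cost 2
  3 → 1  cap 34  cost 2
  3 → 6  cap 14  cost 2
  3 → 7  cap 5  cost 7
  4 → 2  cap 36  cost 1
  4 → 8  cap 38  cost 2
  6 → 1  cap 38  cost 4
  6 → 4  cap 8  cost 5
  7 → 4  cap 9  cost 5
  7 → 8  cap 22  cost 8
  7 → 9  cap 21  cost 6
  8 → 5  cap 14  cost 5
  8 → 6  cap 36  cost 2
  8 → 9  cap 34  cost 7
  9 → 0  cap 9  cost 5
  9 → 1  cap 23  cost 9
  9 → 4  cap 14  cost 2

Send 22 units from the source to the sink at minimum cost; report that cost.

shortest-cost path #1: 3→1→8→5 push 14 @ unit cost 11 (adds 154)
shortest-cost path #2: 3→6→4→2→5 push 8 @ unit cost 12 (adds 96)
total cost = 250

Minimum cost for 22 units: 250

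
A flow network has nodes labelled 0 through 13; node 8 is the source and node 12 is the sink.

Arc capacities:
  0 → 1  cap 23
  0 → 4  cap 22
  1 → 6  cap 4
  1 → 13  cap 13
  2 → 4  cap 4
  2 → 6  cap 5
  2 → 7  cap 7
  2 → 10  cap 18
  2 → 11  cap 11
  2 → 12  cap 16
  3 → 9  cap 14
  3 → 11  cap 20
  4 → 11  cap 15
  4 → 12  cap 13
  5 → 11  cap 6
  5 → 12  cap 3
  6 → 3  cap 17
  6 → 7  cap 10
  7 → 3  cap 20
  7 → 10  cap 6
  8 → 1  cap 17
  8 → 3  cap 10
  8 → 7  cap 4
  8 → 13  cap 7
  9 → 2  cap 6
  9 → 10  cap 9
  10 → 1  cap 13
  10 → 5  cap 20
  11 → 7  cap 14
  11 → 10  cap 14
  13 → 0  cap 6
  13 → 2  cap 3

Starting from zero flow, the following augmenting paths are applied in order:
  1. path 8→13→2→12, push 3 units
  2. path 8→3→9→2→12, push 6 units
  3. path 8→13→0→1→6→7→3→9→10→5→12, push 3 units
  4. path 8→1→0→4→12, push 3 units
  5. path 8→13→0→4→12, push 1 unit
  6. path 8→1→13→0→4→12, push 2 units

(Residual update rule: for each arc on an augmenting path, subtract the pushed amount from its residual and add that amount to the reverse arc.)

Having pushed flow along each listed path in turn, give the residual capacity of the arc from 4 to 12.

Residual capacity of (4,12): 7

after path 1 (8→13→2→12, push 3): res(4,12)=13
after path 2 (8→3→9→2→12, push 6): res(4,12)=13
after path 3 (8→13→0→1→6→7→3→9→10→5→12, push 3): res(4,12)=13
after path 4 (8→1→0→4→12, push 3): res(4,12)=10
after path 5 (8→13→0→4→12, push 1): res(4,12)=9
after path 6 (8→1→13→0→4→12, push 2): res(4,12)=7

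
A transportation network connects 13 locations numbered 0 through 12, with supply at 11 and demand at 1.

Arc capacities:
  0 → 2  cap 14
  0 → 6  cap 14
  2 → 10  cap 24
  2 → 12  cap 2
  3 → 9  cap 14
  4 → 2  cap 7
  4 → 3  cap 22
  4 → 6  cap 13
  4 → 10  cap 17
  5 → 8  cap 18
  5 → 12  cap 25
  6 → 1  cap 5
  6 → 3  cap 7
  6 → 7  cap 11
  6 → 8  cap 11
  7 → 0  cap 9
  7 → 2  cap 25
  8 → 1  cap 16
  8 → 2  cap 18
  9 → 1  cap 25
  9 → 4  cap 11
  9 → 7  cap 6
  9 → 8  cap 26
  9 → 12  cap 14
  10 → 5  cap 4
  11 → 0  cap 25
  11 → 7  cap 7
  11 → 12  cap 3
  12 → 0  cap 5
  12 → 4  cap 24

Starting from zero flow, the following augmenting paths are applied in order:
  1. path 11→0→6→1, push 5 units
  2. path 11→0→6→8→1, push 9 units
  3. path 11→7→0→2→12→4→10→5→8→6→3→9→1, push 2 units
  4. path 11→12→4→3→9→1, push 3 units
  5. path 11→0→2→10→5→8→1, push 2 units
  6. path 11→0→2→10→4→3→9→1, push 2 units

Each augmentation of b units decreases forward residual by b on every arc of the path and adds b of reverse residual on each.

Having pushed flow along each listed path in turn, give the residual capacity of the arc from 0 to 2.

after path 1 (11→0→6→1, push 5): res(0,2)=14
after path 2 (11→0→6→8→1, push 9): res(0,2)=14
after path 3 (11→7→0→2→12→4→10→5→8→6→3→9→1, push 2): res(0,2)=12
after path 4 (11→12→4→3→9→1, push 3): res(0,2)=12
after path 5 (11→0→2→10→5→8→1, push 2): res(0,2)=10
after path 6 (11→0→2→10→4→3→9→1, push 2): res(0,2)=8

Residual capacity of (0,2): 8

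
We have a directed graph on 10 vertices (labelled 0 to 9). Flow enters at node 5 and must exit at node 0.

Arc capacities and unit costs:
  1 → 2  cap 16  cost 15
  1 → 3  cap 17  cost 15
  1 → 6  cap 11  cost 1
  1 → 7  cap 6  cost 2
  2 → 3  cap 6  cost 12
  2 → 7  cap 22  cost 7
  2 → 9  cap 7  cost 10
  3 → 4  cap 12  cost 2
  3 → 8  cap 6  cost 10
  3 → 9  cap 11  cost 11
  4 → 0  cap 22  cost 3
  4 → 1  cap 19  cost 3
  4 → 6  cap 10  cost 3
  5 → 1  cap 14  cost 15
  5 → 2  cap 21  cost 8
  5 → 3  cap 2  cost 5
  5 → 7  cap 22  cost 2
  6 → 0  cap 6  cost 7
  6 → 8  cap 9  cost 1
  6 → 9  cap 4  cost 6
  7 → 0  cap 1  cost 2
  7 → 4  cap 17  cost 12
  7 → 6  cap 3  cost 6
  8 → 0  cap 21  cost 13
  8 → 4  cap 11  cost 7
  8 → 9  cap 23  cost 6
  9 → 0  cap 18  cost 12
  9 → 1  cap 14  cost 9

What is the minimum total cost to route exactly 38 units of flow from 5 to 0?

shortest-cost path #1: 5→7→0 push 1 @ unit cost 4 (adds 4)
shortest-cost path #2: 5→3→4→0 push 2 @ unit cost 10 (adds 20)
shortest-cost path #3: 5→7→6→0 push 3 @ unit cost 15 (adds 45)
shortest-cost path #4: 5→7→4→0 push 17 @ unit cost 17 (adds 289)
shortest-cost path #5: 5→1→6→0 push 3 @ unit cost 23 (adds 69)
shortest-cost path #6: 5→2→3→4→0 push 3 @ unit cost 25 (adds 75)
shortest-cost path #7: 5→1→6→8→0 push 8 @ unit cost 30 (adds 240)
shortest-cost path #8: 5→2→9→0 push 1 @ unit cost 30 (adds 30)
total cost = 772

Minimum cost for 38 units: 772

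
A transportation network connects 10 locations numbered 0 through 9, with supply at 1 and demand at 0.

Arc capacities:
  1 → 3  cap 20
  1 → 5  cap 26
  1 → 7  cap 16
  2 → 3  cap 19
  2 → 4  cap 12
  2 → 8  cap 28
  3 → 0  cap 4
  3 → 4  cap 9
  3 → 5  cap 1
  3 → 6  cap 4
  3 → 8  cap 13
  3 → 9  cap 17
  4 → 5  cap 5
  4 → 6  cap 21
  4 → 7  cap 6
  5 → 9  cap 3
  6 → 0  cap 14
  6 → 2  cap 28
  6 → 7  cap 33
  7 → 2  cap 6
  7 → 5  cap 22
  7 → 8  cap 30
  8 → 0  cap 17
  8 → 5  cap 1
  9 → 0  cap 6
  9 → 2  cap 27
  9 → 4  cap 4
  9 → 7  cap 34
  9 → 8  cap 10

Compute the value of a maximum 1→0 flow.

augment #1: 1→3→0 bottleneck 4, total now 4
augment #2: 1→3→6→0 bottleneck 4, total now 8
augment #3: 1→3→8→0 bottleneck 12, total now 20
augment #4: 1→5→9→0 bottleneck 3, total now 23
augment #5: 1→7→8→0 bottleneck 5, total now 28
augment #6: 1→7→2→3→9→0 bottleneck 3, total now 31
augment #7: 1→7→2→4→6→0 bottleneck 3, total now 34
augment #8: 1→7→8→3→4→6→0 bottleneck 5, total now 39

Maximum flow value: 39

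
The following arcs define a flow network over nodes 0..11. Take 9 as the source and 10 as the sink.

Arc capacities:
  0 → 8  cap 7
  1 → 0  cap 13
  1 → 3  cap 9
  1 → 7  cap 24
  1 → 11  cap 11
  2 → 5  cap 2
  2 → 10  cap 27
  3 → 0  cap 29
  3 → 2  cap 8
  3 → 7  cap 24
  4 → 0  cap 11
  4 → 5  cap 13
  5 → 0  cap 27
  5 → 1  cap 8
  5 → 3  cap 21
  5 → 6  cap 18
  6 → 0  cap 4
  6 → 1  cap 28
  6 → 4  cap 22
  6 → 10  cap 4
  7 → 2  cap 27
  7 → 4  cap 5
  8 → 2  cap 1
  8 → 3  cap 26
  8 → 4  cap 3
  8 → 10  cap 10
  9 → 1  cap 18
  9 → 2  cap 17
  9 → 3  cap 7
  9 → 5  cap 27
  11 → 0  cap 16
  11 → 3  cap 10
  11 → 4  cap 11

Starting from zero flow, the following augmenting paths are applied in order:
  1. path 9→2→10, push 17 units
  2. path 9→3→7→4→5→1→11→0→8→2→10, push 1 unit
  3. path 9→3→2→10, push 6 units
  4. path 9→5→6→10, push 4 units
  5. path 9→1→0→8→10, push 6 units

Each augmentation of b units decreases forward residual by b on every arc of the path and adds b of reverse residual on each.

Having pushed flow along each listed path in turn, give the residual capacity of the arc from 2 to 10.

Residual capacity of (2,10): 3

after path 1 (9→2→10, push 17): res(2,10)=10
after path 2 (9→3→7→4→5→1→11→0→8→2→10, push 1): res(2,10)=9
after path 3 (9→3→2→10, push 6): res(2,10)=3
after path 4 (9→5→6→10, push 4): res(2,10)=3
after path 5 (9→1→0→8→10, push 6): res(2,10)=3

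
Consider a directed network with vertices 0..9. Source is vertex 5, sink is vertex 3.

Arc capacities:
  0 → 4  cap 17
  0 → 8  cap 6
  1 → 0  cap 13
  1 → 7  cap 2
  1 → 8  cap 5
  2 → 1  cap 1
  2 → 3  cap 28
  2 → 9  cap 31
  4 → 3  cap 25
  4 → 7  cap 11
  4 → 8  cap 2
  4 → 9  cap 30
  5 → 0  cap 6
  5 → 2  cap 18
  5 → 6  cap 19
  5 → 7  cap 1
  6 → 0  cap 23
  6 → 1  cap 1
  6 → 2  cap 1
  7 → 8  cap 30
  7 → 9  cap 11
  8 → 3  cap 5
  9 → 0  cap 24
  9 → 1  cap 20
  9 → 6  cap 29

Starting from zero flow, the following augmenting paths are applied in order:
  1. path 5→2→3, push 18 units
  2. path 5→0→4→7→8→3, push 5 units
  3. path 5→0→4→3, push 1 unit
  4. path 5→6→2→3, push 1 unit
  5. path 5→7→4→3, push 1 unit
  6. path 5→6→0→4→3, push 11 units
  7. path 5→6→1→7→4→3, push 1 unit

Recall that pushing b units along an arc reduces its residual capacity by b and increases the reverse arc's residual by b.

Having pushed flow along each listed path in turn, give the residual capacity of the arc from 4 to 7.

Residual capacity of (4,7): 8

after path 1 (5→2→3, push 18): res(4,7)=11
after path 2 (5→0→4→7→8→3, push 5): res(4,7)=6
after path 3 (5→0→4→3, push 1): res(4,7)=6
after path 4 (5→6→2→3, push 1): res(4,7)=6
after path 5 (5→7→4→3, push 1): res(4,7)=7
after path 6 (5→6→0→4→3, push 11): res(4,7)=7
after path 7 (5→6→1→7→4→3, push 1): res(4,7)=8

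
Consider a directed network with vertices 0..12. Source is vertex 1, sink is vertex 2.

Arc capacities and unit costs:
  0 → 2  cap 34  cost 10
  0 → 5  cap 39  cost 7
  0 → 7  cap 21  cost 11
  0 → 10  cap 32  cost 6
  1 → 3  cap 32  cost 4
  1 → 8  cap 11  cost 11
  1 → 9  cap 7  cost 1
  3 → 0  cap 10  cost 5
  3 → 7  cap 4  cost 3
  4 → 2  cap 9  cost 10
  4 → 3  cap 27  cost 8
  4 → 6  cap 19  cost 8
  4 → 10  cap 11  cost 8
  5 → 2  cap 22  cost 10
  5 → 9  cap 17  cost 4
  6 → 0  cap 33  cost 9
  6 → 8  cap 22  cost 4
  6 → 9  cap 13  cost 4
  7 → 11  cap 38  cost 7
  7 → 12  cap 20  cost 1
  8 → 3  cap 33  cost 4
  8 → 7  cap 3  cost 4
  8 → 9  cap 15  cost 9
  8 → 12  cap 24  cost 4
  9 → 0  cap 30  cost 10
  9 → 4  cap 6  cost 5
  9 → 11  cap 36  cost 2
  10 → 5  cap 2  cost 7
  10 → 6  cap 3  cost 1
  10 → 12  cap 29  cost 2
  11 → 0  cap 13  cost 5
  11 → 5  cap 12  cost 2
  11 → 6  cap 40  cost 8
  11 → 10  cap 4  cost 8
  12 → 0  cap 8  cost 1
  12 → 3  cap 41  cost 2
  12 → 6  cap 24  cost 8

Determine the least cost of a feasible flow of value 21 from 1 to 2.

Minimum cost for 21 units: 371

shortest-cost path #1: 1→9→11→5→2 push 7 @ unit cost 15 (adds 105)
shortest-cost path #2: 1→3→0→2 push 10 @ unit cost 19 (adds 190)
shortest-cost path #3: 1→3→7→12→0→2 push 4 @ unit cost 19 (adds 76)
total cost = 371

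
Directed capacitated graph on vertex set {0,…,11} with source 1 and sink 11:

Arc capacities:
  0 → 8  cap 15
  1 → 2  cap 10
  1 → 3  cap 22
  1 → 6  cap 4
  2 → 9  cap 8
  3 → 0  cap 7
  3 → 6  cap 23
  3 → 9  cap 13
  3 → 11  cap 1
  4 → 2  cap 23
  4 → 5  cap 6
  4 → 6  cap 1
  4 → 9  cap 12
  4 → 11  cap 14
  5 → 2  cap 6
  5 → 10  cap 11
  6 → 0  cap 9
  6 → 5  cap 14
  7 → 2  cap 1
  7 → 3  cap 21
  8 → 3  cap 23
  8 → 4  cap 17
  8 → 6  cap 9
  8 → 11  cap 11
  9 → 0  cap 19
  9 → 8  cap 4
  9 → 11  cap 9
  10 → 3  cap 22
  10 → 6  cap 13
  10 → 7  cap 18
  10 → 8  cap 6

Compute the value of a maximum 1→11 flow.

augment #1: 1→3→11 bottleneck 1, total now 1
augment #2: 1→2→9→11 bottleneck 8, total now 9
augment #3: 1→3→9→11 bottleneck 1, total now 10
augment #4: 1→3→0→8→11 bottleneck 7, total now 17
augment #5: 1→3→9→8→11 bottleneck 4, total now 21
augment #6: 1→6→0→8→4→11 bottleneck 4, total now 25
augment #7: 1→3→6→0→8→4→11 bottleneck 4, total now 29
augment #8: 1→3→6→5→10→8→4→11 bottleneck 5, total now 34

Maximum flow value: 34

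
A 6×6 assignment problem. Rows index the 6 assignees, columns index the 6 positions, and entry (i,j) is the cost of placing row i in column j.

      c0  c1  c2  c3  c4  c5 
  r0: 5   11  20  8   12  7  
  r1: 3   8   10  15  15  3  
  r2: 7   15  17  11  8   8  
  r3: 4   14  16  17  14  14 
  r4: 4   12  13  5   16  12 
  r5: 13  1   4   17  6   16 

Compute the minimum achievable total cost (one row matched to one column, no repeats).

Minimum assignment cost: 35

one of 2 optimal assignments: row0→col1 (cost 11), row1→col5 (cost 3), row2→col4 (cost 8), row3→col0 (cost 4), row4→col3 (cost 5), row5→col2 (cost 4)
total = 11 + 3 + 8 + 4 + 5 + 4 = 35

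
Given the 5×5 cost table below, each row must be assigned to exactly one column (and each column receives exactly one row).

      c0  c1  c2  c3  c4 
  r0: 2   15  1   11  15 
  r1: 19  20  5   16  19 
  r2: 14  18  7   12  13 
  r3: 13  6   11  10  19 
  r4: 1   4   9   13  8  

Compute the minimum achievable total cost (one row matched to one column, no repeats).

Minimum assignment cost: 33

optimal assignment: row0→col0 (cost 2), row1→col2 (cost 5), row2→col3 (cost 12), row3→col1 (cost 6), row4→col4 (cost 8)
total = 2 + 5 + 12 + 6 + 8 = 33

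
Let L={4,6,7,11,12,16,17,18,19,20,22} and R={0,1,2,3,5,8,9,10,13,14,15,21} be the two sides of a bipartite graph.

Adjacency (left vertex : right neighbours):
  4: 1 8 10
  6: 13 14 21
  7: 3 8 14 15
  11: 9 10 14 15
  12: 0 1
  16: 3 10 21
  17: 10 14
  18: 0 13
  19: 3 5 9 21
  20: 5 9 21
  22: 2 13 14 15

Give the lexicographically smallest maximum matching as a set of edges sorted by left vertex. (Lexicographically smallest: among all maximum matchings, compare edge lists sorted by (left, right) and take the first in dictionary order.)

|M| = 11 (so the lex-smallest maximum matching has 11 edges)
process left vertices in ascending order; for each, take the smallest-labelled available neighbour that still permits 11 edges overall, or leave it unmatched if none does
lex-smallest matching: {4-1, 6-14, 7-3, 11-15, 12-0, 16-21, 17-10, 18-13, 19-5, 20-9, 22-2}

Lex-smallest maximum matching: {(4,1), (6,14), (7,3), (11,15), (12,0), (16,21), (17,10), (18,13), (19,5), (20,9), (22,2)}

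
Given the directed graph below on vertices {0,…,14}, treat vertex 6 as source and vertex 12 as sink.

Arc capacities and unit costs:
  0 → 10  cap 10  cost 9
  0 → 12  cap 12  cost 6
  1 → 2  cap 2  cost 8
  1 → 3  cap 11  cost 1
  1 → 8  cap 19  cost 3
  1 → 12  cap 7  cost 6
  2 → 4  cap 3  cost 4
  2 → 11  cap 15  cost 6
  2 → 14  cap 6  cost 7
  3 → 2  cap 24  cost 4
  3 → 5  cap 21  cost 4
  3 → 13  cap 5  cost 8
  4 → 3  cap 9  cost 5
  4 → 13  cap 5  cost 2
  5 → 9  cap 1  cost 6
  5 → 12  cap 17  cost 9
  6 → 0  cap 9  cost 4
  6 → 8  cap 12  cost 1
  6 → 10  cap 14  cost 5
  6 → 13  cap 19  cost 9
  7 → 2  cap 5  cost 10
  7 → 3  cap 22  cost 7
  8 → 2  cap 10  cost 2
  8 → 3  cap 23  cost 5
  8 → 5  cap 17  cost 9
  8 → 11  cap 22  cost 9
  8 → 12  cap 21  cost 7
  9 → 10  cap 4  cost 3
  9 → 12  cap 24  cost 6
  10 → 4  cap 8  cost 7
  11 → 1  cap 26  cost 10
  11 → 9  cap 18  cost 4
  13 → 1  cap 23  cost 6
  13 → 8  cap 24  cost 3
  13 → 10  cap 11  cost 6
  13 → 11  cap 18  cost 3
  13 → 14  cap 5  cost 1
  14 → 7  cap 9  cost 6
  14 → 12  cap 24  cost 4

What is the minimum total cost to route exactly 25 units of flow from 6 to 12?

Minimum cost for 25 units: 242

shortest-cost path #1: 6→8→12 push 12 @ unit cost 8 (adds 96)
shortest-cost path #2: 6→0→12 push 9 @ unit cost 10 (adds 90)
shortest-cost path #3: 6→13→14→12 push 4 @ unit cost 14 (adds 56)
total cost = 242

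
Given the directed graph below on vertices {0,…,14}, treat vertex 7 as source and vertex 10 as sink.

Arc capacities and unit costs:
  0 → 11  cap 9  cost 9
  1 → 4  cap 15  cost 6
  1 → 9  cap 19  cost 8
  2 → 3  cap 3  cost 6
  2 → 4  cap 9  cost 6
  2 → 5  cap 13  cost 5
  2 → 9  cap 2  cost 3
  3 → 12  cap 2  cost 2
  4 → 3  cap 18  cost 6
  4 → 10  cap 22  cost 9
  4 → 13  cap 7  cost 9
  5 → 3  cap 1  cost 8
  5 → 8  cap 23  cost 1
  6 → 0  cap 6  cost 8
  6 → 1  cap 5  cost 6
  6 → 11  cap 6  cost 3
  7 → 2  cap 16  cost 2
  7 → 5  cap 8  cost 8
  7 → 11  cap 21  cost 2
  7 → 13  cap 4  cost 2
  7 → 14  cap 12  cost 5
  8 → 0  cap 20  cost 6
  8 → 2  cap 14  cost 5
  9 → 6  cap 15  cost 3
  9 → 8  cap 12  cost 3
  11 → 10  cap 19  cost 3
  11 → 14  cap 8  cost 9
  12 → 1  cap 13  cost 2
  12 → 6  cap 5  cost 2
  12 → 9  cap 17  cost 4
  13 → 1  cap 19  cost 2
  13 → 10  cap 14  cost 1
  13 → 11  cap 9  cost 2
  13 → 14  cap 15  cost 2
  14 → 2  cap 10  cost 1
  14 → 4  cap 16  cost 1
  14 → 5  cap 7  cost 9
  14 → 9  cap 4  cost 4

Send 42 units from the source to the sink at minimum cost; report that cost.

shortest-cost path #1: 7→13→10 push 4 @ unit cost 3 (adds 12)
shortest-cost path #2: 7→11→10 push 19 @ unit cost 5 (adds 95)
shortest-cost path #3: 7→14→4→10 push 12 @ unit cost 15 (adds 180)
shortest-cost path #4: 7→2→4→10 push 7 @ unit cost 17 (adds 119)
total cost = 406

Minimum cost for 42 units: 406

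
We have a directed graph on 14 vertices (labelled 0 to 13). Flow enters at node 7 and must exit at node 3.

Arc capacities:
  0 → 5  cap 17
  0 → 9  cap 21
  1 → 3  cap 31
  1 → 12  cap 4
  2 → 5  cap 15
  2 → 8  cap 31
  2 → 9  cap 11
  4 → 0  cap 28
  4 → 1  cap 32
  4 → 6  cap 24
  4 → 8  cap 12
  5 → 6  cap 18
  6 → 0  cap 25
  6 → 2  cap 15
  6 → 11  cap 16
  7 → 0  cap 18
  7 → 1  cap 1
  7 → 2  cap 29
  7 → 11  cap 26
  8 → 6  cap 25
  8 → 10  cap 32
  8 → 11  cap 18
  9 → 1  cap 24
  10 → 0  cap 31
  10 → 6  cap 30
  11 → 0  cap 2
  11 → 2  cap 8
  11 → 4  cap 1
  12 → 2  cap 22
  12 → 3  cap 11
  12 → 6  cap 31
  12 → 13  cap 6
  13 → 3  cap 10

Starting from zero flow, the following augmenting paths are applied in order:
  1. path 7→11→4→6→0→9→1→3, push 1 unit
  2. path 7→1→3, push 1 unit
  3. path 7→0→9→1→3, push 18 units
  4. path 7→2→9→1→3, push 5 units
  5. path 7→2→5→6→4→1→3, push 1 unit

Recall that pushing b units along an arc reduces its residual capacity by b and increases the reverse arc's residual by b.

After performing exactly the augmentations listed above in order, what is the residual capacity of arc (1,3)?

after path 1 (7→11→4→6→0→9→1→3, push 1): res(1,3)=30
after path 2 (7→1→3, push 1): res(1,3)=29
after path 3 (7→0→9→1→3, push 18): res(1,3)=11
after path 4 (7→2→9→1→3, push 5): res(1,3)=6
after path 5 (7→2→5→6→4→1→3, push 1): res(1,3)=5

Residual capacity of (1,3): 5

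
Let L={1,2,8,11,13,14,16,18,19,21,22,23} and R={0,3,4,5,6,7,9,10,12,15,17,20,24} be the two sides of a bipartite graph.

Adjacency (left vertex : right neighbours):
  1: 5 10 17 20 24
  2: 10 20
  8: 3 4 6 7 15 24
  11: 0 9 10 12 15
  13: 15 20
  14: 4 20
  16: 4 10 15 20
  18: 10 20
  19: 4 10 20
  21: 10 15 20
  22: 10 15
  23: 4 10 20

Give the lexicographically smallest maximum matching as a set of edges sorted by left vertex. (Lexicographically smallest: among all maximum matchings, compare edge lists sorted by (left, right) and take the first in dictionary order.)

Lex-smallest maximum matching: {(1,5), (2,10), (8,3), (11,0), (13,15), (14,4), (16,20)}

|M| = 7 (so the lex-smallest maximum matching has 7 edges)
process left vertices in ascending order; for each, take the smallest-labelled available neighbour that still permits 7 edges overall, or leave it unmatched if none does
lex-smallest matching: {1-5, 2-10, 8-3, 11-0, 13-15, 14-4, 16-20}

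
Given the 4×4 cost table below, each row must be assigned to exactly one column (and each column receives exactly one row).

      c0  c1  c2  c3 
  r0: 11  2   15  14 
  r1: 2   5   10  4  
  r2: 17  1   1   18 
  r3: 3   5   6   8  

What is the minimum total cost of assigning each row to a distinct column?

optimal assignment: row0→col1 (cost 2), row1→col3 (cost 4), row2→col2 (cost 1), row3→col0 (cost 3)
total = 2 + 4 + 1 + 3 = 10

Minimum assignment cost: 10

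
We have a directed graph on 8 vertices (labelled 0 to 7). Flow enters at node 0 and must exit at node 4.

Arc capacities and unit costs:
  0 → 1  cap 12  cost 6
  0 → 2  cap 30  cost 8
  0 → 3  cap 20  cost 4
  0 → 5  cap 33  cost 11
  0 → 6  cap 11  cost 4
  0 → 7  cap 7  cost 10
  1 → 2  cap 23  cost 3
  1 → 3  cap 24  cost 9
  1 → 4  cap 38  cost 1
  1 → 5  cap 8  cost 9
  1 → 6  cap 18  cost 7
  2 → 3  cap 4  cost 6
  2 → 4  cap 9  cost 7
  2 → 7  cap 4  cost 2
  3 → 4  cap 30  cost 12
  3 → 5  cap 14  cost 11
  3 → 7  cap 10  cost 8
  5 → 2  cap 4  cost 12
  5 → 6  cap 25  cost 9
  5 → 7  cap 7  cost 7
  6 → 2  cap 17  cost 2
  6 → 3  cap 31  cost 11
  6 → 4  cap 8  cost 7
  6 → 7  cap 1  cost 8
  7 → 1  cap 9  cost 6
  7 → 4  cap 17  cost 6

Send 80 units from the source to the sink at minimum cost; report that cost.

shortest-cost path #1: 0→1→4 push 12 @ unit cost 7 (adds 84)
shortest-cost path #2: 0→6→4 push 8 @ unit cost 11 (adds 88)
shortest-cost path #3: 0→6→2→4 push 3 @ unit cost 13 (adds 39)
shortest-cost path #4: 0→2→4 push 6 @ unit cost 15 (adds 90)
shortest-cost path #5: 0→3→4 push 20 @ unit cost 16 (adds 320)
shortest-cost path #6: 0→7→4 push 7 @ unit cost 16 (adds 112)
shortest-cost path #7: 0→2→7→4 push 4 @ unit cost 16 (adds 64)
shortest-cost path #8: 0→2→6→7→4 push 1 @ unit cost 20 (adds 20)
shortest-cost path #9: 0→5→7→4 push 5 @ unit cost 24 (adds 120)
shortest-cost path #10: 0→5→7→1→4 push 2 @ unit cost 25 (adds 50)
shortest-cost path #11: 0→2→3→4 push 4 @ unit cost 26 (adds 104)
shortest-cost path #12: 0→2→6→3→4 push 2 @ unit cost 29 (adds 58)
shortest-cost path #13: 0→5→6→3→4 push 4 @ unit cost 43 (adds 172)
shortest-cost path #14: 0→5→6→3→7→1→4 push 2 @ unit cost 46 (adds 92)
total cost = 1413

Minimum cost for 80 units: 1413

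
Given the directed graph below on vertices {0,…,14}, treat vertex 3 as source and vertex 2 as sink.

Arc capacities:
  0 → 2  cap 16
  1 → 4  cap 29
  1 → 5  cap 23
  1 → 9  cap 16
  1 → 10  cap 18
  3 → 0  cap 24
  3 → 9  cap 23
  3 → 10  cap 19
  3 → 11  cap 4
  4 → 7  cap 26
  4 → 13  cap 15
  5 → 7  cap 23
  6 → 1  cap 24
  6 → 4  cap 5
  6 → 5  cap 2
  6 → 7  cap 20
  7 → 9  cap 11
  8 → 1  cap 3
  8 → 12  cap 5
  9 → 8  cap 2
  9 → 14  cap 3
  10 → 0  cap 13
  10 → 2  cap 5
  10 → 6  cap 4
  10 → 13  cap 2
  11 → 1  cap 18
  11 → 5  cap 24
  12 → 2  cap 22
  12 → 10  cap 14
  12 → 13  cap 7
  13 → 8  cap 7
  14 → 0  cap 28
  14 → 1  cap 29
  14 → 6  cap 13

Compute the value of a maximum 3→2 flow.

Maximum flow value: 26

augment #1: 3→0→2 bottleneck 16, total now 16
augment #2: 3→10→2 bottleneck 5, total now 21
augment #3: 3→9→8→12→2 bottleneck 2, total now 23
augment #4: 3→10→13→8→12→2 bottleneck 2, total now 25
augment #5: 3→10→6→4→13→8→12→2 bottleneck 1, total now 26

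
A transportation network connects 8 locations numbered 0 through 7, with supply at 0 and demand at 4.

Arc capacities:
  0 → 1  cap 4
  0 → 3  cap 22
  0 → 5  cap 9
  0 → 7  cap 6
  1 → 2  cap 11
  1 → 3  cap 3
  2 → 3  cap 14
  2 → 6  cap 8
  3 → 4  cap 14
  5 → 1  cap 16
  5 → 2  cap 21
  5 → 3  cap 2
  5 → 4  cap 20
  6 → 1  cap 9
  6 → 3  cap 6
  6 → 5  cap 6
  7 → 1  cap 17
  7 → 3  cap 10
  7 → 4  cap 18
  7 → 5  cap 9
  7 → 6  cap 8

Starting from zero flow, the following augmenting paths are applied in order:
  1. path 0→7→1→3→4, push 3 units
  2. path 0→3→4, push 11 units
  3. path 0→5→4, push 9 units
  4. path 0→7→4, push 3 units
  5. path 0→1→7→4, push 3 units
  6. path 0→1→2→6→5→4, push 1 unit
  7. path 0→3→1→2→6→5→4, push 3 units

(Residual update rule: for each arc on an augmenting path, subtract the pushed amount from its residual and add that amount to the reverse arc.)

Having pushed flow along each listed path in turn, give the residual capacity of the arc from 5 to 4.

Residual capacity of (5,4): 7

after path 1 (0→7→1→3→4, push 3): res(5,4)=20
after path 2 (0→3→4, push 11): res(5,4)=20
after path 3 (0→5→4, push 9): res(5,4)=11
after path 4 (0→7→4, push 3): res(5,4)=11
after path 5 (0→1→7→4, push 3): res(5,4)=11
after path 6 (0→1→2→6→5→4, push 1): res(5,4)=10
after path 7 (0→3→1→2→6→5→4, push 3): res(5,4)=7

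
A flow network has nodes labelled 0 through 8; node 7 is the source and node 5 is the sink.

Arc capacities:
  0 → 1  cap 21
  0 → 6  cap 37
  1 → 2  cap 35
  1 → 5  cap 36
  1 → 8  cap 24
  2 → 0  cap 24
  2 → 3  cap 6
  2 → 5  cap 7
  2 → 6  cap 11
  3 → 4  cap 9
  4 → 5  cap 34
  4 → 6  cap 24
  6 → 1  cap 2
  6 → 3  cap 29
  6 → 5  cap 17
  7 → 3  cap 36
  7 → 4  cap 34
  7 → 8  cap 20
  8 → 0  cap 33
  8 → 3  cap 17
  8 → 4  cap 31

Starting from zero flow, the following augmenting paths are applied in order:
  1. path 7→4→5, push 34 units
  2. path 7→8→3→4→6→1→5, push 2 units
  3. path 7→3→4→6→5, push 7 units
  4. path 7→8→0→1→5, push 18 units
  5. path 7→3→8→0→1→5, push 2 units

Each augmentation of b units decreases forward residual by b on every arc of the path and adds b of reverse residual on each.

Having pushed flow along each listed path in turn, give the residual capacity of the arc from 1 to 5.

Residual capacity of (1,5): 14

after path 1 (7→4→5, push 34): res(1,5)=36
after path 2 (7→8→3→4→6→1→5, push 2): res(1,5)=34
after path 3 (7→3→4→6→5, push 7): res(1,5)=34
after path 4 (7→8→0→1→5, push 18): res(1,5)=16
after path 5 (7→3→8→0→1→5, push 2): res(1,5)=14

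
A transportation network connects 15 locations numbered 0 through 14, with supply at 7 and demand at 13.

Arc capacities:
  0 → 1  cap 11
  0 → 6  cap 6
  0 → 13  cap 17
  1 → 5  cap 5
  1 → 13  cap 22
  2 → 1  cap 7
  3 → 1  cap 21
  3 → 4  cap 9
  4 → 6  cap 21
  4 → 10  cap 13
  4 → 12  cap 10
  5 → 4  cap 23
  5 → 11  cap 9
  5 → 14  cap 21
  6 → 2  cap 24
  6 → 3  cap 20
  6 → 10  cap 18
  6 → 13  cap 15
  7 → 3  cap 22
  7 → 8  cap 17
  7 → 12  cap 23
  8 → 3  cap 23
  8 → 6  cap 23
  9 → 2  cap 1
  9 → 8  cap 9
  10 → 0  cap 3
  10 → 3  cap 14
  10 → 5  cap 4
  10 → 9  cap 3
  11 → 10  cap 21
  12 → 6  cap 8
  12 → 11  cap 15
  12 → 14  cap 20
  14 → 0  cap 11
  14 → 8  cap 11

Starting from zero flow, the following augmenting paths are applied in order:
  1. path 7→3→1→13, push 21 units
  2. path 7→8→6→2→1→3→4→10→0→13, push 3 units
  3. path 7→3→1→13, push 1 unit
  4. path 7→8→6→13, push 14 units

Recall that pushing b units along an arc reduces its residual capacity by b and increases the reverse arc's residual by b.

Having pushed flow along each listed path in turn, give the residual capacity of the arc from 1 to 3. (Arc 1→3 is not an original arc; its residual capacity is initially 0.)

Residual capacity of (1,3): 19

after path 1 (7→3→1→13, push 21): res(1,3)=21
after path 2 (7→8→6→2→1→3→4→10→0→13, push 3): res(1,3)=18
after path 3 (7→3→1→13, push 1): res(1,3)=19
after path 4 (7→8→6→13, push 14): res(1,3)=19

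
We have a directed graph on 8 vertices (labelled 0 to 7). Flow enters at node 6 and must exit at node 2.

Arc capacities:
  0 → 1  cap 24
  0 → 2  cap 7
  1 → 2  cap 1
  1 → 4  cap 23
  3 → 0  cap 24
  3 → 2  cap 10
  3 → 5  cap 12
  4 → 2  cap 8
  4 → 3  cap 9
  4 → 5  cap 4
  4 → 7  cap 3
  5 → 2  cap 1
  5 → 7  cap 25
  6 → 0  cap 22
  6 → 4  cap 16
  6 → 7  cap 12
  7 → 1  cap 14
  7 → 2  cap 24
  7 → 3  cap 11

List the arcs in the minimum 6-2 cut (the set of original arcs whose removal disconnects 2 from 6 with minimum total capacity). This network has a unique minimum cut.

augment #1: 6→0→2 push 7
augment #2: 6→4→2 push 8
augment #3: 6→7→2 push 12
augment #4: 6→0→1→2 push 1
augment #5: 6→4→3→2 push 8
augment #6: 6→0→1→4→3→2 push 1
augment #7: 6→0→1→4→5→2 push 1
augment #8: 6→0→1→4→7→2 push 3
augment #9: 6→0→1→4→5→7→2 push 3
max flow = 44; residual-reachable set from 6 gives S-side
cut edges (S→T): {(0,2), (1,2), (4,2), (4,3), (4,5), (4,7), (6,7)} total cap 44

Min-cut arcs: {(0,2), (1,2), (4,2), (4,3), (4,5), (4,7), (6,7)} (total capacity 44)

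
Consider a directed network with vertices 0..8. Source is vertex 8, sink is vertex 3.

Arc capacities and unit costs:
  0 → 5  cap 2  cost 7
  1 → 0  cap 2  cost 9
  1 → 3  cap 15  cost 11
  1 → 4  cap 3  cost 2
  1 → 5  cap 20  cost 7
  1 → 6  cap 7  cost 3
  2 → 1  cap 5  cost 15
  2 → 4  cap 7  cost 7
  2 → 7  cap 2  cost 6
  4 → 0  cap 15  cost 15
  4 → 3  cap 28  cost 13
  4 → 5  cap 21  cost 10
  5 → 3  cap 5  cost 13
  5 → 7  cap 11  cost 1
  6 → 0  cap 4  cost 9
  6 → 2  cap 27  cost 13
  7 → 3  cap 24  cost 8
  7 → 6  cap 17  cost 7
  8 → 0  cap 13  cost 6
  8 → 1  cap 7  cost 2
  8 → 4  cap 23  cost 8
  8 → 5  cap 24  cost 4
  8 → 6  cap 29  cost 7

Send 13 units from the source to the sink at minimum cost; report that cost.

Minimum cost for 13 units: 169

shortest-cost path #1: 8→1→3 push 7 @ unit cost 13 (adds 91)
shortest-cost path #2: 8→5→7→3 push 6 @ unit cost 13 (adds 78)
total cost = 169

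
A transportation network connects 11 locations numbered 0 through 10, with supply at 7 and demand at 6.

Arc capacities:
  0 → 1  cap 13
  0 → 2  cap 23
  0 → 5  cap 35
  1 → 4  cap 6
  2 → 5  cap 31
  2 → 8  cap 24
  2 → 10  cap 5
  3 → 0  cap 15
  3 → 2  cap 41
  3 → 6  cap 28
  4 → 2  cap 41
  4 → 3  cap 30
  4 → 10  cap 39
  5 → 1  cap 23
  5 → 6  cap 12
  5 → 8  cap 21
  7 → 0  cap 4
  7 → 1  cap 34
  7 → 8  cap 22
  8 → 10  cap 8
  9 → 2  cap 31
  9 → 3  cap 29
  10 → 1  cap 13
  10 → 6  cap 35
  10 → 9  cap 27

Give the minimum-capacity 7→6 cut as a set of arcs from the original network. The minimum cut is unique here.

Min-cut arcs: {(1,4), (7,0), (8,10)} (total capacity 18)

augment #1: 7→0→5→6 push 4
augment #2: 7→8→10→6 push 8
augment #3: 7→1→4→3→6 push 6
max flow = 18; residual-reachable set from 7 gives S-side
cut edges (S→T): {(1,4), (7,0), (8,10)} total cap 18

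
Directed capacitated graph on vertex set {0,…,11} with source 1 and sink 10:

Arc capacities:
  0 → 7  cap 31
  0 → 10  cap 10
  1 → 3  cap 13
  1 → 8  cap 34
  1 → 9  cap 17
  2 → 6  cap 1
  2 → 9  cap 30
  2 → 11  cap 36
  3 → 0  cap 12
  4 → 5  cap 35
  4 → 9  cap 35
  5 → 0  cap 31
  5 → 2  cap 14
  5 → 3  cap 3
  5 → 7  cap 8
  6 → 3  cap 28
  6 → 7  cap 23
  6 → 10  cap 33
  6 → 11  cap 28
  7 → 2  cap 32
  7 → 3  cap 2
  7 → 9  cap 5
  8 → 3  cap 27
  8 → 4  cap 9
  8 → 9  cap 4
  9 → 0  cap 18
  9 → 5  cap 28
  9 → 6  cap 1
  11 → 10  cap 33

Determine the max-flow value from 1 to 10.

augment #1: 1→3→0→10 bottleneck 10, total now 10
augment #2: 1→9→6→10 bottleneck 1, total now 11
augment #3: 1→9→5→2→6→10 bottleneck 1, total now 12
augment #4: 1→9→5→2→11→10 bottleneck 13, total now 25
augment #5: 1→3→0→7→2→11→10 bottleneck 2, total now 27
augment #6: 1→9→0→7→2→11→10 bottleneck 2, total now 29
augment #7: 1→8→4→5→7→2→11→10 bottleneck 8, total now 37
augment #8: 1→8→9→0→7→2→11→10 bottleneck 4, total now 41
augment #9: 1→8→4→5→0→7→2→11→10 bottleneck 1, total now 42

Maximum flow value: 42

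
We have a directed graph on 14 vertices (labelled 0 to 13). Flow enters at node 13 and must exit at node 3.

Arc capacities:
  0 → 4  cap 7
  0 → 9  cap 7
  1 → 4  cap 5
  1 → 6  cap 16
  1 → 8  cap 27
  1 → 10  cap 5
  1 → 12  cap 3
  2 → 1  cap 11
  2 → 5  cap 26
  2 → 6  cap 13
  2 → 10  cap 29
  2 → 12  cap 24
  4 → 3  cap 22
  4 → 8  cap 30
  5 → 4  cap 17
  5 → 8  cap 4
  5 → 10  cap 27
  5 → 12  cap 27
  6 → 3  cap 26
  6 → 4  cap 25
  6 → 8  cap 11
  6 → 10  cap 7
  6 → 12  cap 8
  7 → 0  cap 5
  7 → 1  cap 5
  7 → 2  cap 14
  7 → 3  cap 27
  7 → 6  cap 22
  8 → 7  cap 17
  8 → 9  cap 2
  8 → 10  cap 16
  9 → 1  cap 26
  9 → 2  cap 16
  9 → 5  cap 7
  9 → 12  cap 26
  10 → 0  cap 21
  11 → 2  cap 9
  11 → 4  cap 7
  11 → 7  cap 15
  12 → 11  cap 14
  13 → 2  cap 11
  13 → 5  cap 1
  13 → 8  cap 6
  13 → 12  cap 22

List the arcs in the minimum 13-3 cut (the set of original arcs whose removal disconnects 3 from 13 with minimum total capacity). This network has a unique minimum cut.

augment #1: 13→2→6→3 push 11
augment #2: 13→5→4→3 push 1
augment #3: 13→8→7→3 push 6
augment #4: 13→12→11→4→3 push 7
augment #5: 13→12→11→7→3 push 7
max flow = 32; residual-reachable set from 13 gives S-side
cut edges (S→T): {(12,11), (13,2), (13,5), (13,8)} total cap 32

Min-cut arcs: {(12,11), (13,2), (13,5), (13,8)} (total capacity 32)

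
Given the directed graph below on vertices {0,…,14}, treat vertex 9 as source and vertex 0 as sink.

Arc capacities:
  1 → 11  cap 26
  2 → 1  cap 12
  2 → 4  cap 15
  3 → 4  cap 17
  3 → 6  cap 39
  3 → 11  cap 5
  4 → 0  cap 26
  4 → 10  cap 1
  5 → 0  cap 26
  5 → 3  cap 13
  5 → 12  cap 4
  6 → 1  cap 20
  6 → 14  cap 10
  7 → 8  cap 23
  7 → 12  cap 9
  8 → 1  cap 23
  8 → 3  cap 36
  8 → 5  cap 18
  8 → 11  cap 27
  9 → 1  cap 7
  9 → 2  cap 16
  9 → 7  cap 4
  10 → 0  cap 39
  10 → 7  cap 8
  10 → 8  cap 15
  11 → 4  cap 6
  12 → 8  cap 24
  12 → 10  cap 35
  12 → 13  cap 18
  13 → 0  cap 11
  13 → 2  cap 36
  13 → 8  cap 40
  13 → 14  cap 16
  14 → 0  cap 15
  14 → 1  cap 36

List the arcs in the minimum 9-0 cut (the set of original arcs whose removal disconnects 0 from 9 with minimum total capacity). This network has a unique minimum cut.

augment #1: 9→2→4→0 push 15
augment #2: 9→1→11→4→0 push 6
augment #3: 9→7→8→5→0 push 4
max flow = 25; residual-reachable set from 9 gives S-side
cut edges (S→T): {(2,4), (9,7), (11,4)} total cap 25

Min-cut arcs: {(2,4), (9,7), (11,4)} (total capacity 25)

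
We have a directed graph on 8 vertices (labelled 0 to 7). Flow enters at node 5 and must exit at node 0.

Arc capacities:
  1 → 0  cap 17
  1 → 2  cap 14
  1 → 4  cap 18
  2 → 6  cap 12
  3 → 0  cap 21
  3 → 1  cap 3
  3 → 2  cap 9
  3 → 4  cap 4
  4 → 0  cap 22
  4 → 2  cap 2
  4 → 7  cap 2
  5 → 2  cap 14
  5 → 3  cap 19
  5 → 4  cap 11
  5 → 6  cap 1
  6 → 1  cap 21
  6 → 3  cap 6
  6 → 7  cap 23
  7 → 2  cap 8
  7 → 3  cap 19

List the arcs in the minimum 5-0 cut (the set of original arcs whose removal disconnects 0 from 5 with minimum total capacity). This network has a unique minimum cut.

augment #1: 5→3→0 push 19
augment #2: 5→4→0 push 11
augment #3: 5→6→1→0 push 1
augment #4: 5→2→6→1→0 push 12
max flow = 43; residual-reachable set from 5 gives S-side
cut edges (S→T): {(2,6), (5,3), (5,4), (5,6)} total cap 43

Min-cut arcs: {(2,6), (5,3), (5,4), (5,6)} (total capacity 43)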